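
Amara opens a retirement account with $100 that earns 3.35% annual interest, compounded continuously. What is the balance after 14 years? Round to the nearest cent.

$159.84

A = P·e^(rt) = 100·e^(0.0335·14) = 100·e^0.469.
e^0.469 ≈ 1.598395, so A ≈ 159.8395.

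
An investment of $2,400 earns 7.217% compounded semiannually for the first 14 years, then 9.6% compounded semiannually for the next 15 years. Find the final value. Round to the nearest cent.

$26,431.42

After 14 years at 7.217%: 2,400 × 2.6981793494 ≈ 6,475.6304.
Then 15 years at 9.6%: 6,475.6304 × 4.0816755452 ≈ 26,431.4224.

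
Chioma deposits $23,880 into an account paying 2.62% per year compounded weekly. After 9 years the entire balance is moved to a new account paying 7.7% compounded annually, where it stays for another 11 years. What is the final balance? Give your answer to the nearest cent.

$68,357.77

Phase 1: 23,880·(1 + 0.0262/52)^468 ≈ 30,228.4008.
Phase 2: 30,228.4008·(1 + 0.077)^11 ≈ 68,357.7733.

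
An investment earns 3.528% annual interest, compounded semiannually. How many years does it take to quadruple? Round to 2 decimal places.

(1 + 0.01764)^(2t) = 4.
2t = ln 4 / ln(1 + 0.01764) ≈ 1.3863/0.0174862 ≈ 79.2792.
t ≈ 39.6396.

39.64 years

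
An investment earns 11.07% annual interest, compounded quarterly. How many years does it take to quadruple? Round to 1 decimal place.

12.7 years

(1 + 0.027675)^(4t) = 4.
4t = ln 4 / ln(1 + 0.027675) ≈ 1.3863/0.027299 ≈ 50.7819.
t ≈ 12.6955.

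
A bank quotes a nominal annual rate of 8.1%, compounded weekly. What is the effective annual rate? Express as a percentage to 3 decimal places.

8.430%

EAR = (1 + 8.1%/52)^52 − 1 = (1 + 0.00155769)^52 − 1.
(1 + 0.00155769)^52 ≈ 1.084303, so EAR ≈ 8.43026%.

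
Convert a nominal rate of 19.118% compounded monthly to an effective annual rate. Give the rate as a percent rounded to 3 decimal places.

One year is 12 periods at 0.0159317 each: (1 + 0.0159317)^12 ≈ 1.208854.
EAR = 1.208854 − 1 ≈ 20.88543%.

20.885%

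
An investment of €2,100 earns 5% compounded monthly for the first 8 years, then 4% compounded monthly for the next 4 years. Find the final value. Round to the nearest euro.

Phase 1: 2,100·(1 + 0.05/12)^96 ≈ 3,130.2295.
Phase 2: 3,130.2295·(1 + 0.04/12)^48 ≈ 3,672.3811.

€3,672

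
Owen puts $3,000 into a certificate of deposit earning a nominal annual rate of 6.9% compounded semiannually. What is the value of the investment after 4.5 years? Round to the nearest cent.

$4,070.95

Growth factor = (1 + 0.0345)^9 ≈ 1.35698315.
A ≈ 3,000 × 1.35698315 ≈ 4,070.9495.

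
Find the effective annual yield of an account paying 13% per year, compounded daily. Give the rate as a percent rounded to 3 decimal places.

EAR = (1 + 13%/365)^365 − 1 = (1 + 0.000356164)^365 − 1.
(1 + 0.000356164)^365 ≈ 1.138802, so EAR ≈ 13.88020%.

13.880%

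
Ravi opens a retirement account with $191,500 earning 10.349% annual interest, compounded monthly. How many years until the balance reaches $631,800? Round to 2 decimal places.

11.58 years

We need (1 + 0.00862417)^(12t) = 3.2992, so 12t = ln 3.2992 / ln 1.008624 ≈ 139.0076.
t ≈ 139.0076/12 = 11.5840 years.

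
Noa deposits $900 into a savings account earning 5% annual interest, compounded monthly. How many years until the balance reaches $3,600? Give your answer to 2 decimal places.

(1 + 0.00416667)^(12t) = 3,600/900 = 4.
12t·ln(1 + 0.00416667) = ln(4); 12t = 1.3863/0.00415801 ≈ 333.4033.
t ≈ 27.7836 years.

27.78 years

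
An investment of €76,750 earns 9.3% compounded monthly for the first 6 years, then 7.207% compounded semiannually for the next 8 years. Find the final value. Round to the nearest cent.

Phase 1: 76,750·(1 + 0.00775)^72 ≈ 133,807.5058.
Phase 2: 133,807.5058·(1 + 0.036035)^16 ≈ 235,760.6455.

€235,760.65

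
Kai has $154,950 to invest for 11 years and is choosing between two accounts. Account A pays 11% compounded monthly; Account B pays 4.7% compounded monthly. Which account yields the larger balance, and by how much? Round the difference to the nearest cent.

A: (1 + 0.11/12)^132 ≈ 3.33505051628, so 154,950 × 3.33505051628 ≈ 516,766.0775.
B: (1 + 0.047/12)^132 ≈ 1.67529652183, so 154,950 × 1.67529652183 ≈ 259,587.1961.
Difference ≈ 257,178.8814 in favor of A.

Account A, by $257,178.88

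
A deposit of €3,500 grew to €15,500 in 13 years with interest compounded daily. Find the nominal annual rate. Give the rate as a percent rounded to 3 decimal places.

11.449%

(1 + r/365)^4745 = 15,500/3,500 = 4.42857.
1 + r/365 = 4.42857^(1/4745) ≈ 1.000314, so r/365 ≈ 0.000313659.
r ≈ 365·0.000313659 = 11.44854%.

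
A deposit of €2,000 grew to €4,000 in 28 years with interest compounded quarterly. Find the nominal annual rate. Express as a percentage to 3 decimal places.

2.483%

The 112-period growth factor is 4,000/2,000 = 2.
r/4 = 2^(1/112) − 1 ≈ 0.006208, so r ≈ 4·0.006208 = 2.48320%.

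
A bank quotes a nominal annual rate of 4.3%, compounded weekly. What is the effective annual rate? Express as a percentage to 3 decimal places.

One year is 52 periods at 0.000826923 each: (1 + 0.000826923)^52 ≈ 1.043919.
EAR = 1.043919 − 1 ≈ 4.39193%.

4.392%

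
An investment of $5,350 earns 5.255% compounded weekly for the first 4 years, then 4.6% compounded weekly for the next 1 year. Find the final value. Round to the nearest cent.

$6,911.39

After 4 years at 5.255%: 5,350 × 1.233793858 ≈ 6,600.7971.
Then 1 years at 4.6%: 6,600.7971 × 1.04705312 ≈ 6,911.3852.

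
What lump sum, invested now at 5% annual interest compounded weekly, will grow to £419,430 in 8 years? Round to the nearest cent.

£281,206.38

Growth factor = (1 + 0.05/52)^416 ≈ 1.4915380196.
P = 419,430/1.4915380196 ≈ 281,206.3752.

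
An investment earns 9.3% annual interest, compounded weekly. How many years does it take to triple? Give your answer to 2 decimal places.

11.82 years

(1 + 0.00178846)^(52t) = 3.
52t = ln 3 / ln(1 + 0.00178846) ≈ 1.0986/0.00178686 ≈ 614.8270.
t ≈ 11.8236.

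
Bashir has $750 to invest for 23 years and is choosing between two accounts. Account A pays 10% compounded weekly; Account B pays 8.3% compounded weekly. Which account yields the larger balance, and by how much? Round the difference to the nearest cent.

Account A, by $2,412.07

A: (1 + 0.1/52)^1196 ≈ 9.952176717, so 750 × 9.952176717 ≈ 7,464.1325.
B: (1 + 0.083/52)^1196 ≈ 6.736079576, so 750 × 6.736079576 ≈ 5,052.0597.
Difference ≈ 2,412.0729 in favor of A.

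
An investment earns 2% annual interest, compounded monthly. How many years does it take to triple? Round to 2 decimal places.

54.98 years

(1 + 0.00166667)^(12t) = 3.
12t = ln 3 / ln(1 + 0.00166667) ≈ 1.0986/0.00166528 ≈ 659.7165.
t ≈ 54.9764.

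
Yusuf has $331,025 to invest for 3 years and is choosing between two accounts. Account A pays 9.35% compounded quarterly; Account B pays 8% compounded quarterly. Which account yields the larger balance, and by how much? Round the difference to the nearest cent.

Account A, by $16,976.04

A: (1 + 0.023375)^12 ≈ 1.31952505439, so 331,025 × 1.31952505439 ≈ 436,795.7811.
B: (1 + 0.02)^12 ≈ 1.26824179456, so 331,025 × 1.26824179456 ≈ 419,819.7400.
Difference ≈ 16,976.0411 in favor of A.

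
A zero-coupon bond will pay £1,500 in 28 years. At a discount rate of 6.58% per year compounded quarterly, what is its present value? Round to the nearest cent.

Periodic rate = 6.58%/4 = 0.01645; 112 periods.
P = 1,500/(1 + 0.01645)^112 ≈ 1,500/6.217764409 ≈ 241.2443.

£241.24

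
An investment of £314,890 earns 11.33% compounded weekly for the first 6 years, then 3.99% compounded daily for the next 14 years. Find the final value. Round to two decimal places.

After 6 years at 11.33%: 314,890 × 1.972024113785 ≈ 620,970.6732.
Then 14 years at 3.99%: 620,970.6732 × 1.748169902133 ≈ 1,085,562.2410.

£1,085,562.24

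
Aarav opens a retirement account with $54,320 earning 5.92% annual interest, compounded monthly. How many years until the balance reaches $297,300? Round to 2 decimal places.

28.78 years

(1 + 0.00493333)^(12t) = 297,300/54,320 = 5.4731.
12t·ln(1 + 0.00493333) = ln(5.4731); 12t = 1.6998/0.0049212 ≈ 345.4133.
t ≈ 28.7844 years.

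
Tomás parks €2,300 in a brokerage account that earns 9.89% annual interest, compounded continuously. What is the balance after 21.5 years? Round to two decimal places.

A = P·e^(rt) = 2,300·e^(0.0989·21.5) = 2,300·e^2.12635.
e^2.12635 ≈ 8.384208533, so A ≈ 19,283.6796.

€19,283.68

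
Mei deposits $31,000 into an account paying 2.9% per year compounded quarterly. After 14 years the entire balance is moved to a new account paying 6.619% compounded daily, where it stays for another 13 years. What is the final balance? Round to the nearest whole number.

$109,828

After 14 years at 2.9%: 31,000 × 1.49860597351 ≈ 46,456.7852.
Then 13 years at 6.619%: 46,456.7852 × 2.3640872096 ≈ 109,827.8916.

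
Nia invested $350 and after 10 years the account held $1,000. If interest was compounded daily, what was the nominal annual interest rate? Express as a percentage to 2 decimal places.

(1 + r/365)^3650 = 1,000/350 = 2.85714.
1 + r/365 = 2.85714^(1/3650) ≈ 1.000288, so r/365 ≈ 0.000287664.
r ≈ 365·0.000287664 = 10.49973%.

10.50%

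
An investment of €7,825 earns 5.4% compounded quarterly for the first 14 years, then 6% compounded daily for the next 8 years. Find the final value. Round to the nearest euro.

Phase 1: 7,825·(1 + 0.0135)^56 ≈ 16,581.1449.
Phase 2: 16,581.1449·(1 + 0.06/365)^2920 ≈ 26,795.3069.

€26,795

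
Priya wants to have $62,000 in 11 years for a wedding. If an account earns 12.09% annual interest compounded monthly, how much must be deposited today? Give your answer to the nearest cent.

$16,508.73

Periodic rate = 12.09%/12 = 0.010075; 132 periods.
P = 62,000/(1 + 0.010075)^132 ≈ 62,000/3.7555895951 ≈ 16,508.7261.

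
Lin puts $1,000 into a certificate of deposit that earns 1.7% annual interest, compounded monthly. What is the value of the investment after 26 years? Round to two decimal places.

$1,555.33

Growth factor = (1 + 0.017/12)^312 ≈ 1.555329176.
A ≈ 1,000 × 1.555329176 ≈ 1,555.3292.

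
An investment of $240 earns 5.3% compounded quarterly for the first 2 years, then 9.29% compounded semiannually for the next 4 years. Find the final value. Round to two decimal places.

Phase 1: 240·(1 + 0.01325)^8 ≈ 266.6516.
Phase 2: 266.6516·(1 + 0.04645)^8 ≈ 383.4352.

$383.44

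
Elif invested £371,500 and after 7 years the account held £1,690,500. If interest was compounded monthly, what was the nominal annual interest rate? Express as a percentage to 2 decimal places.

The 84-period growth factor is 1,690,500/371,500 = 4.55047.
r/12 = 4.55047^(1/84) − 1 ≈ 0.0182021, so r ≈ 12·0.0182021 = 21.84256%.

21.84%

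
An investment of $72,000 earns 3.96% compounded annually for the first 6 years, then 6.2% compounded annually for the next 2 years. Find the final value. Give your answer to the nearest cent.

$102,513.05

Phase 1: 72,000·(1 + 0.0396)^6 ≈ 90,892.9338.
Phase 2: 90,892.9338·(1 + 0.062)^2 ≈ 102,513.0500.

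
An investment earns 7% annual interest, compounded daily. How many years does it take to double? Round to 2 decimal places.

(1 + 0.000191781)^(365t) = 2.
365t = ln 2 / ln(1 + 0.000191781) ≈ 0.69315/0.000191762 ≈ 3614.6140.
t ≈ 9.9031.

9.90 years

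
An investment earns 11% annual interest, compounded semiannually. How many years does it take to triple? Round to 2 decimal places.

10.26 years

(1 + 0.055)^(2t) = 3.
2t = ln 3 / ln(1 + 0.055) ≈ 1.0986/0.0535408 ≈ 20.5192.
t ≈ 10.2596.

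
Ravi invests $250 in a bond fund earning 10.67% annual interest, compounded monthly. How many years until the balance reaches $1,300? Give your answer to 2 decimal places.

15.52 years

(1 + 0.00889167)^(12t) = 1,300/250 = 5.2.
12t·ln(1 + 0.00889167) = ln(5.2); 12t = 1.6487/0.00885237 ≈ 186.2393.
t ≈ 15.5199 years.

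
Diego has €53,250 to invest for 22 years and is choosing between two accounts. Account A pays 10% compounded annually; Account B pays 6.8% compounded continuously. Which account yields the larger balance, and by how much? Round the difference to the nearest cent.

A: (1 + 0.1)^22 ≈ 8.14027493868, so 53,250 × 8.14027493868 ≈ 433,469.6405.
B: e^(0.068·22) = e^1.496 ≈ 4.46379811981, so 53,250 × 4.46379811981 ≈ 237,697.2499.
Difference ≈ 195,772.3906 in favor of A.

Account A, by €195,772.39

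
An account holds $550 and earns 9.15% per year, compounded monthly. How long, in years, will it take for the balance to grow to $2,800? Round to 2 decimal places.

17.85 years

(1 + 0.007625)^(12t) = 2,800/550 = 5.0909.
12t·ln(1 + 0.007625) = ln(5.0909); 12t = 1.6275/0.00759608 ≈ 214.2496.
t ≈ 17.8541 years.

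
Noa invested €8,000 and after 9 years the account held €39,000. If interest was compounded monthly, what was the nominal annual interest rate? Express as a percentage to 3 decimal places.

17.731%

The 108-period growth factor is 39,000/8,000 = 4.875.
r/12 = 4.875^(1/108) − 1 ≈ 0.0147759, so r ≈ 12·0.0147759 = 17.73105%.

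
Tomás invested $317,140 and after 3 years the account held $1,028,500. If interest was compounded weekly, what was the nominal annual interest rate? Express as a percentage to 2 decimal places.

(1 + r/52)^156 = 1,028,500/317,140 = 3.24305.
1 + r/52 = 3.24305^(1/156) ≈ 1.00757, so r/52 ≈ 0.00757026.
r ≈ 52·0.00757026 = 39.36537%.

39.37%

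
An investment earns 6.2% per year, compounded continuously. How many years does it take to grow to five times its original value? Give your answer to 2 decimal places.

e^(0.062t) = 5, so 0.062t = ln 5 ≈ 1.6094.
t ≈ 1.6094/0.062 ≈ 25.9587.

25.96 years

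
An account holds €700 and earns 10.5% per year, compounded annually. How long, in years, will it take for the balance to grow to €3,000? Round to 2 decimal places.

14.58 years

We need (1 + 0.105)^t = 4.2857, so t = ln 4.2857 / ln 1.105 ≈ 14.5754.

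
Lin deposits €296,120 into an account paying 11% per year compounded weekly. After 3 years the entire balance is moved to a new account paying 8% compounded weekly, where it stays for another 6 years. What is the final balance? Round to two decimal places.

€665,173.15

Phase 1: 296,120·(1 + 0.11/52)^156 ≈ 411,749.9430.
Phase 2: 411,749.9430·(1 + 0.08/52)^312 ≈ 665,173.1469.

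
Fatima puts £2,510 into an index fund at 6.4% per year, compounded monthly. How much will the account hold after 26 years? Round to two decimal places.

£13,195.31

Growth factor = (1 + 0.064/12)^312 ≈ 5.2570938865.
A ≈ 2,510 × 5.2570938865 ≈ 13,195.3057.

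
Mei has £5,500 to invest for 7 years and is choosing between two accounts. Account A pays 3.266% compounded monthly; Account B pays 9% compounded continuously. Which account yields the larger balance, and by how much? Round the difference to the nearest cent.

Account B, by £3,416.25

A: (1 + 0.03266/12)^84 ≈ 1.256474081, so 5,500 × 1.256474081 ≈ 6,910.6074.
B: e^(0.09·7) = e^0.63 ≈ 1.8776105793, so 5,500 × 1.8776105793 ≈ 10,326.8582.
Difference ≈ 3,416.2507 in favor of B.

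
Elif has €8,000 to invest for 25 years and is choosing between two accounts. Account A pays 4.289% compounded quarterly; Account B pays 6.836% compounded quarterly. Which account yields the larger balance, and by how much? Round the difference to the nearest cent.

Account A growth factor: (1 + 0.0107225)^100 ≈ 2.9053160075; balance ≈ 23,242.5281.
Account B growth factor: (1 + 0.01709)^100 ≈ 5.4442547189; balance ≈ 43,554.0378.
Account B is larger by 20,311.5097.

Account B, by €20,311.51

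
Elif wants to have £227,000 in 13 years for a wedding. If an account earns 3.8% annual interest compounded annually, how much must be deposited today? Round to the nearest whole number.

£139,785

Annual rate = 3.8% = 0.038; 13 periods.
P = 227,000/(1 + 0.038)^13 ≈ 227,000/1.62392360872 ≈ 139,784.9005.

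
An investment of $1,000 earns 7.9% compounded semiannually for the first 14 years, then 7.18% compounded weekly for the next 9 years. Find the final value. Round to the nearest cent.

After 14 years at 7.9%: 1,000 × 2.958597069 ≈ 2,958.5971.
Then 9 years at 7.18%: 2,958.5971 × 1.907425227 ≈ 5,643.3027.

$5,643.30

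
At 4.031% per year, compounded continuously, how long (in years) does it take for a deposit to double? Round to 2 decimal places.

17.20 years

e^(0.04031t) = 2, so 0.04031t = ln 2 ≈ 0.69315.
t ≈ 0.69315/0.04031 ≈ 17.1954.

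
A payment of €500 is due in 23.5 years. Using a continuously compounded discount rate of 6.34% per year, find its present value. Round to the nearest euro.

P = A·e^(−rt) = 500·e^(−1.4899).
e^(−1.4899) ≈ 0.225395194, so P ≈ 112.6976.

€113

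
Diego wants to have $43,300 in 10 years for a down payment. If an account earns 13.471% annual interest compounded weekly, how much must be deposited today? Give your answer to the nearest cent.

$11,277.33

Periodic rate = 13.471%/52 = 0.00259058; 520 periods.
P = 43,300/(1 + 0.13471/52)^520 ≈ 43,300/3.8395613357 ≈ 11,277.3299.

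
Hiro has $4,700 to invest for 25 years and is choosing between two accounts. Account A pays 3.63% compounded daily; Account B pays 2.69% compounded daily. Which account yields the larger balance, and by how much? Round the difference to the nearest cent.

Account A, by $2,438.96

A: (1 + 0.0363/365)^9125 ≈ 2.4780076655, so 4,700 × 2.4780076655 ≈ 11,646.6360.
B: (1 + 0.0269/365)^9125 ≈ 1.95908048, so 4,700 × 1.95908048 ≈ 9,207.6783.
Difference ≈ 2,438.9578 in favor of A.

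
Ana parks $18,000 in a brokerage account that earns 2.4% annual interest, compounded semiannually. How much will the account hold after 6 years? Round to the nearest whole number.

Growth factor = (1 + 0.012)^12 ≈ 1.1538946242.
A ≈ 18,000 × 1.1538946242 ≈ 20,770.1032.

$20,770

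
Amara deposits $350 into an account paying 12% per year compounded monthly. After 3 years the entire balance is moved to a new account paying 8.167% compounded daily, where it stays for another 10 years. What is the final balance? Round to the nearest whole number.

Phase 1: 350·(1 + 0.01)^36 ≈ 500.7691.
Phase 2: 500.7691·(1 + 0.08167/365)^3650 ≈ 1,133.1467.

$1,133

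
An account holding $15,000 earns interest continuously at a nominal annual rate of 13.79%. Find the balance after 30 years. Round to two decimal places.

A = P·e^(rt) = 15,000·e^(0.1379·30) = 15,000·e^4.137.
e^4.137 ≈ 62.6146953151, so A ≈ 939,220.4297.

$939,220.43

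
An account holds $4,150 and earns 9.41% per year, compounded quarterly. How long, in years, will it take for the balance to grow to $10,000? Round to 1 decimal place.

(1 + 0.023525)^(4t) = 10,000/4,150 = 2.4096.
4t·ln(1 + 0.023525) = ln(2.4096); 4t = 0.87948/0.0232526 ≈ 37.8228.
t ≈ 9.4557 years.

9.5 years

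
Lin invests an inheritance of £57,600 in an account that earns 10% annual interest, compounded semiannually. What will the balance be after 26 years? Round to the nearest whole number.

£728,226

Growth factor = (1 + 0.05)^52 ≈ 12.6428082638.
A ≈ 57,600 × 12.6428082638 ≈ 728,225.7560.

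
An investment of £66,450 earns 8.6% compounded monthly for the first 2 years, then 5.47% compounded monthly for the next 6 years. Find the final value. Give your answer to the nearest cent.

After 2 years at 8.6%: 66,450 × 1.18694952984 ≈ 78,872.7963.
Then 6 years at 5.47%: 78,872.7963 × 1.38743156502 ≈ 109,430.6071.

£109,430.61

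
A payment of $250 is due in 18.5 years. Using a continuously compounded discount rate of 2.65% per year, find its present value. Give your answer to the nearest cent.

P = A·e^(−rt) = 250·e^(−0.49025).
e^(−0.49025) ≈ 0.612473257, so P ≈ 153.1183.

$153.12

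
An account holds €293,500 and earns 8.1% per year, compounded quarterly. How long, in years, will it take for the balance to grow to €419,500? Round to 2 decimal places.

We need (1 + 0.02025)^(4t) = 1.4293, so 4t = ln 1.4293 / ln 1.02025 ≈ 17.8168.
t ≈ 17.8168/4 = 4.4542 years.

4.45 years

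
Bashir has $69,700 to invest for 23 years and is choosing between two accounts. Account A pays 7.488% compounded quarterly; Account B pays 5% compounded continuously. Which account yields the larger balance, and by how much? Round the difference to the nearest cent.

A: (1 + 0.01872)^92 ≈ 5.50864254291, so 69,700 × 5.50864254291 ≈ 383,952.3852.
B: e^(0.05·23) = e^1.15 ≈ 3.15819290969, so 69,700 × 3.15819290969 ≈ 220,126.0458.
Difference ≈ 163,826.3394 in favor of A.

Account A, by $163,826.34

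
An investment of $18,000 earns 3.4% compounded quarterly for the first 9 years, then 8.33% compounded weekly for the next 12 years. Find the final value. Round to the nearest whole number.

After 9 years at 3.4%: 18,000 × 1.3562273298 ≈ 24,412.0919.
Then 12 years at 8.33%: 24,412.0919 × 2.7150224246 ≈ 66,279.3770.

$66,279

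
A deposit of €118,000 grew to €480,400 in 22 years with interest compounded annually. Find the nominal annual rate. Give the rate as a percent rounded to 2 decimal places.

(1 + r)^22 = 480,400/118,000 = 4.07119.
1 + r = 4.07119^(1/22) ≈ 1.065895, so r ≈ 0.0658954.
r ≈ 6.58954%.

6.59%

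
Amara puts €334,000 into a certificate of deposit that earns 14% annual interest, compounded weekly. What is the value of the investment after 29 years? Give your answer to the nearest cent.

€19,258,068.57

Growth factor = (1 + 0.14/52)^1508 ≈ 57.658887926557.
A ≈ 334,000 × 57.658887926557 ≈ 19,258,068.5675.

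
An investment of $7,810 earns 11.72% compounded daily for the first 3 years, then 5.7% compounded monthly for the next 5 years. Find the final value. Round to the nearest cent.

$14,750.45

After 3 years at 11.72%: 7,810 × 1.4212596608 ≈ 11,100.0380.
Then 5 years at 5.7%: 11,100.0380 × 1.3288650882 ≈ 14,750.4529.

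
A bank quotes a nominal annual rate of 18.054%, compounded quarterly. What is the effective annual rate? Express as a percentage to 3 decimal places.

19.313%

One year is 4 periods at 0.045135 each: (1 + 0.045135)^4 ≈ 1.193135.
EAR = 1.193135 − 1 ≈ 19.31349%.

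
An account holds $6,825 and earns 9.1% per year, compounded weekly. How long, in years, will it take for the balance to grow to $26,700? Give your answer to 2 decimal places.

15.00 years

(1 + 0.00175)^(52t) = 26,700/6,825 = 3.9121.
52t·ln(1 + 0.00175) = ln(3.9121); 52t = 1.3641/0.00174847 ≈ 780.1511.
t ≈ 15.0029 years.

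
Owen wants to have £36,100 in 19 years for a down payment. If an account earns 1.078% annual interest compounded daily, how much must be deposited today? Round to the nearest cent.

Growth factor = (1 + 0.01078/365)^6935 ≈ 1.2273004183.
P = 36,100/1.2273004183 ≈ 29,414.1511.

£29,414.15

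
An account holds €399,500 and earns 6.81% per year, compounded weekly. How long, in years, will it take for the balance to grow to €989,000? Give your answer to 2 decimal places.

We need (1 + 0.00130962)^(52t) = 2.4756, so 52t = ln 2.4756 / ln 1.00131 ≈ 692.6263.
t ≈ 692.6263/52 = 13.3197 years.

13.32 years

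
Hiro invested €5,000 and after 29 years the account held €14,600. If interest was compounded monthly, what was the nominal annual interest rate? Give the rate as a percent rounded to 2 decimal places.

(1 + r/12)^348 = 14,600/5,000 = 2.92.
1 + r/12 = 2.92^(1/348) ≈ 1.003084, so r/12 ≈ 0.00308401.
r ≈ 12·0.00308401 = 3.70081%.

3.70%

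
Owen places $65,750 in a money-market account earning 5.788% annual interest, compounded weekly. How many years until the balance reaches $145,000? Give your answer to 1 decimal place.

13.7 years

We need (1 + 0.00111308)^(52t) = 2.2053, so 52t = ln 2.2053 / ln 1.001113 ≈ 710.9249.
t ≈ 710.9249/52 = 13.6716 years.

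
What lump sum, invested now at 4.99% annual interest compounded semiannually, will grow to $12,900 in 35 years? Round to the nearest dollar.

$2,298

Periodic rate = 4.99%/2 = 0.02495; 70 periods.
P = 12,900/(1 + 0.02495)^70 ≈ 12,900/5.612903614 ≈ 2,298.2757.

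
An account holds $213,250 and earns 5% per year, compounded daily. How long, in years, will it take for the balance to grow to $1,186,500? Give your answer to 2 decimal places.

34.33 years

(1 + 0.000136986)^(365t) = 1,186,500/213,250 = 5.5639.
365t·ln(1 + 0.000136986) = ln(5.5639); 365t = 1.7163/0.000136977 ≈ 12529.8327.
t ≈ 34.3283 years.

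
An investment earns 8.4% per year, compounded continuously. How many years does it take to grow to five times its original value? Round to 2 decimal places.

19.16 years

e^(0.084t) = 5, so 0.084t = ln 5 ≈ 1.6094.
t ≈ 1.6094/0.084 ≈ 19.1600.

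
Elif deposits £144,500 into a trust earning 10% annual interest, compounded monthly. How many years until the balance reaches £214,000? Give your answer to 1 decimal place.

We need (1 + 0.00833333)^(12t) = 1.481, so 12t = ln 1.481 / ln 1.008333 ≈ 47.3197.
t ≈ 47.3197/12 = 3.9433 years.

3.9 years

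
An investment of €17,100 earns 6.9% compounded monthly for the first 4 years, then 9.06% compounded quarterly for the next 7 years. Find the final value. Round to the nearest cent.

€42,157.49

Phase 1: 17,100·(1 + 0.00575)^48 ≈ 22,517.3921.
Phase 2: 22,517.3921·(1 + 0.02265)^28 ≈ 42,157.4880.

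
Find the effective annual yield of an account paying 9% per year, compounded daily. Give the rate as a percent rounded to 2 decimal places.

9.42%

One year is 365 periods at 0.000246575 each: (1 + 0.000246575)^365 ≈ 1.094162.
EAR = 1.094162 − 1 ≈ 9.41621%.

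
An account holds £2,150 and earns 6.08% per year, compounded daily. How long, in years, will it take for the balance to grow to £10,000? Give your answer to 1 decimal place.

We need (1 + 0.000166575)^(365t) = 4.6512, so 365t = ln 4.6512 / ln 1.000167 ≈ 9228.5283.
t ≈ 9228.5283/365 = 25.2836 years.

25.3 years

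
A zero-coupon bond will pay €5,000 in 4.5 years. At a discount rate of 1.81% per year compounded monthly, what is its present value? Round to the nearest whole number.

Periodic rate = 1.81%/12 = 0.00150833; 54 periods.
P = 5,000/(1 + 0.0181/12)^54 ≈ 5,000/1.084792403 ≈ 4,609.1768.

€4,609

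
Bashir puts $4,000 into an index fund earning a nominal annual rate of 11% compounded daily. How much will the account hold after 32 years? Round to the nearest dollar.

Growth factor = (1 + 0.11/365)^11680 ≈ 33.7665171818.
A ≈ 4,000 × 33.7665171818 ≈ 135,066.0687.

$135,066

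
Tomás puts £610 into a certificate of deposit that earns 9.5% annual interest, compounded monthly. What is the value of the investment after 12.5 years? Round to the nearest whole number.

£1,991

Periodic rate = 9.5%/12 = 0.00791667; periods = 12·12.5 = 150.
A = 610·(1 + 0.095/12)^150 ≈ 610·3.263578005 ≈ 1,990.7826.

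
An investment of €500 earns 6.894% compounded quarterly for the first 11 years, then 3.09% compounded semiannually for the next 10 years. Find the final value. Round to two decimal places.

Phase 1: 500·(1 + 0.017235)^44 ≈ 1,060.4909.
Phase 2: 1,060.4909·(1 + 0.01545)^20 ≈ 1,441.0460.

€1,441.05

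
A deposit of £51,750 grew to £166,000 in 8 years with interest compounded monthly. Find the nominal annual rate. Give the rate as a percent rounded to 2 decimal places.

14.66%

The 96-period growth factor is 166,000/51,750 = 3.20773.
r/12 = 3.20773^(1/96) − 1 ≈ 0.0122153, so r ≈ 12·0.0122153 = 14.65835%.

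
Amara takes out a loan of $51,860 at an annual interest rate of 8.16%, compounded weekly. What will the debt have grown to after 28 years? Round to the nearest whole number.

$508,547

Growth factor = (1 + 0.0816/52)^1456 ≈ 9.806144549.
A ≈ 51,860 × 9.806144549 ≈ 508,546.6563.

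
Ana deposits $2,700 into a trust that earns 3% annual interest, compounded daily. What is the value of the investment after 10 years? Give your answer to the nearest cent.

$3,644.57

Periodic rate = 3%/365 = 0.0000821918; periods = 365·10 = 3650.
A = 2,700·(1 + 0.03/365)^3650 ≈ 2,700·1.349842166 ≈ 3,644.5738.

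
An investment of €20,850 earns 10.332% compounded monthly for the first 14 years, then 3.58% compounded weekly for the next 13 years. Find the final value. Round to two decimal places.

Phase 1: 20,850·(1 + 0.00861)^168 ≈ 88,026.8927.
Phase 2: 88,026.8927·(1 + 0.0358/52)^676 ≈ 140,173.6813.

€140,173.68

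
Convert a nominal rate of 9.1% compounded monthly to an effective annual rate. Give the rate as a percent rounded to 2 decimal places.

9.49%

EAR = (1 + 9.1%/12)^12 − 1 = (1 + 0.00758333)^12 − 1.
(1 + 0.00758333)^12 ≈ 1.094893, so EAR ≈ 9.48931%.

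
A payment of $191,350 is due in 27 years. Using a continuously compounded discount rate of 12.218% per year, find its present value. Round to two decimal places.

P = A·e^(−rt) = 191,350·e^(−3.29886).
e^(−3.29886) ≈ 0.0369252381879, so P ≈ 7,065.6443.

$7,065.64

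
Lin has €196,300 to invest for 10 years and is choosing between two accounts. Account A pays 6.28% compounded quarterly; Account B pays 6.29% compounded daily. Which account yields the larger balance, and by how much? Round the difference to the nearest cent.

Account B, by €2,138.31

Account A growth factor: (1 + 0.0157)^40 ≈ 1.86473918948; balance ≈ 366,048.3029.
Account B growth factor: (1 + 0.0629/365)^3650 ≈ 1.87563226171; balance ≈ 368,186.6130.
Account B is larger by 2,138.3101.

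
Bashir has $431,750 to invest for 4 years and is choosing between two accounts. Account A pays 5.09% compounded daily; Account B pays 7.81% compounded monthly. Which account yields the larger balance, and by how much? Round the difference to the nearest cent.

Account A growth factor: (1 + 0.0509/365)^1460 ≈ 1.22579033219; balance ≈ 529,234.9759.
Account B growth factor: (1 + 0.0781/12)^48 ≈ 1.36531857248; balance ≈ 589,476.2937.
Account B is larger by 60,241.3177.

Account B, by $60,241.32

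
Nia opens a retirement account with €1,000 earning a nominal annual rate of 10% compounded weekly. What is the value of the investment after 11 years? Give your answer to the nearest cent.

€3,000.99

Growth factor = (1 + 0.1/52)^572 ≈ 3.000994284.
A ≈ 1,000 × 3.000994284 ≈ 3,000.9943.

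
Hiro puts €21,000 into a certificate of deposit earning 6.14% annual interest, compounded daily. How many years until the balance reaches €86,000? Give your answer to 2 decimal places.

We need (1 + 0.000168219)^(365t) = 4.0952, so 365t = ln 4.0952 / ln 1.000168 ≈ 8381.5856.
t ≈ 8381.5856/365 = 22.9632 years.

22.96 years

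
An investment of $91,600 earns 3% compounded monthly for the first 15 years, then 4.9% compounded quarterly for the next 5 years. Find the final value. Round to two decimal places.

After 15 years at 3%: 91,600 × 1.56743172467 ≈ 143,576.7460.
Then 5 years at 4.9%: 143,576.7460 × 1.27572101228 ≈ 183,163.8717.

$183,163.87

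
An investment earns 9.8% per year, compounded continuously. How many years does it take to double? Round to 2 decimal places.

7.07 years

e^(0.098t) = 2, so 0.098t = ln 2 ≈ 0.69315.
t ≈ 0.69315/0.098 ≈ 7.0729.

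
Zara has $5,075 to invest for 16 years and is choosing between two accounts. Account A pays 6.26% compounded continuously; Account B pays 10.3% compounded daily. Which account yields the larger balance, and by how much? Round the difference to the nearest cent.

Account A growth factor: e^(0.0626·16) = e^1.0016 ≈ 2.7226345606; balance ≈ 13,817.3704.
Account B growth factor: (1 + 0.103/365)^5840 ≈ 5.195368303; balance ≈ 26,366.4941.
Account B is larger by 12,549.1237.

Account B, by $12,549.12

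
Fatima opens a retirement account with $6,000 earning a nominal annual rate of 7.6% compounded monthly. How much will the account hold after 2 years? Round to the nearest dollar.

$6,982

Growth factor = (1 + 0.076/12)^24 ≈ 1.163602376.
A ≈ 6,000 × 1.163602376 ≈ 6,981.6143.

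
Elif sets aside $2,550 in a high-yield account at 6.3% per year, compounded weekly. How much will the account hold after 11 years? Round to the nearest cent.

Growth factor = (1 + 0.063/52)^572 ≈ 1.998867041.
A ≈ 2,550 × 1.998867041 ≈ 5,097.1110.

$5,097.11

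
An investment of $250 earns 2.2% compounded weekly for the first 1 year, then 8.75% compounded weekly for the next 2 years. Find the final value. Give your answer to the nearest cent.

$304.39

Phase 1: 250·(1 + 0.022/52)^52 ≈ 255.5598.
Phase 2: 255.5598·(1 + 0.0875/52)^104 ≈ 304.3898.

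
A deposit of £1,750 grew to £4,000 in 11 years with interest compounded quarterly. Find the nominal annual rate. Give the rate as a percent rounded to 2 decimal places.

7.59%

The 44-period growth factor is 4,000/1,750 = 2.28571.
r/4 = 2.28571^(1/44) − 1 ≈ 0.0189658, so r ≈ 4·0.0189658 = 7.58630%.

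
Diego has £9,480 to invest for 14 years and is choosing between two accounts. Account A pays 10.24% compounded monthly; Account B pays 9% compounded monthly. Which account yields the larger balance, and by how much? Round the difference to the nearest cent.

Account A, by £6,251.63

Account A growth factor: (1 + 0.1024/12)^168 ≈ 4.1683400319; balance ≈ 39,515.8635.
Account B growth factor: (1 + 0.0075)^168 ≈ 3.5088855955; balance ≈ 33,264.2354.
Account A is larger by 6,251.6281.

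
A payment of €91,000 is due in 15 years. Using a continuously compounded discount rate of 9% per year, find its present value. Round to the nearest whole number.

P = A·e^(−rt) = 91,000·e^(−1.35).
e^(−1.35) ≈ 0.25924026065, so P ≈ 23,590.8637.

€23,591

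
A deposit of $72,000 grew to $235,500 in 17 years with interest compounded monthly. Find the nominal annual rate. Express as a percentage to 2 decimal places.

6.99%

The 204-period growth factor is 235,500/72,000 = 3.27083.
r/12 = 3.27083^(1/204) − 1 ≈ 0.00582595, so r ≈ 12·0.00582595 = 6.99114%.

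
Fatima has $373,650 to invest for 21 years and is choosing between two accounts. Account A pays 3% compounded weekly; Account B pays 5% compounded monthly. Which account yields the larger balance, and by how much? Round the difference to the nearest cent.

Account A growth factor: (1 + 0.03/52)^1092 ≈ 1.87726952181; balance ≈ 701,441.7568.
Account B growth factor: (1 + 0.05/12)^252 ≈ 2.851424110758; balance ≈ 1,065,434.6190.
Account B is larger by 363,992.8622.

Account B, by $363,992.86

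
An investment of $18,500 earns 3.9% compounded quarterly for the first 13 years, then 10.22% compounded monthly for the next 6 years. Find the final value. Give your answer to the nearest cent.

Phase 1: 18,500·(1 + 0.00975)^52 ≈ 30,640.2669.
Phase 2: 30,640.2669·(1 + 0.1022/12)^72 ≈ 56,425.3529.

$56,425.35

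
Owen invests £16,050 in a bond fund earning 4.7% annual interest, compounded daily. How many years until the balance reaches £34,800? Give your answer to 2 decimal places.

16.47 years

We need (1 + 0.000128767)^(365t) = 2.1682, so 365t = ln 2.1682 / ln 1.000129 ≈ 6010.5277.
t ≈ 6010.5277/365 = 16.4672 years.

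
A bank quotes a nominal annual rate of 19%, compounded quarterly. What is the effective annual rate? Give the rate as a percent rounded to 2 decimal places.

20.40%

EAR = (1 + 19%/4)^4 − 1 = (1 + 0.0475)^4 − 1.
(1 + 0.0475)^4 ≈ 1.203971, so EAR ≈ 20.39713%.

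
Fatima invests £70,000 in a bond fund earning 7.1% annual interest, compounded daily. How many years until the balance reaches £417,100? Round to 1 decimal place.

25.1 years

(1 + 0.000194521)^(365t) = 417,100/70,000 = 5.9586.
365t·ln(1 + 0.000194521) = ln(5.9586); 365t = 1.7848/0.000194502 ≈ 9176.4308.
t ≈ 25.1409 years.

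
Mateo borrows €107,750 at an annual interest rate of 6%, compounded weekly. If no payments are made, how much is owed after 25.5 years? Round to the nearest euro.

Periodic rate = 6%/52 = 0.00115385; periods = 52·25.5 = 1326.
A = 107,750·(1 + 0.06/52)^1326 ≈ 107,750·4.61410532197 ≈ 497,169.8484.

€497,170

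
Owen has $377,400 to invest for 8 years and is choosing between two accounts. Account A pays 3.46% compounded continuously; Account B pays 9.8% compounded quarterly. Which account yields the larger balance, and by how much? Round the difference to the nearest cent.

A: e^(0.0346·8) = e^0.2768 ≈ 1.31890256414, so 377,400 × 1.31890256414 ≈ 497,753.8277.
B: (1 + 0.0245)^32 ≈ 2.16961566356, so 377,400 × 2.16961566356 ≈ 818,812.9514.
Difference ≈ 321,059.1237 in favor of B.

Account B, by $321,059.12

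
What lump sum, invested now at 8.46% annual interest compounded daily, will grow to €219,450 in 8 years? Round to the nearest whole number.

Periodic rate = 8.46%/365 = 0.000231781; 2920 periods.
P = 219,450/(1 + 0.0846/365)^2920 ≈ 219,450/1.96741712313 ≈ 111,542.1826.

€111,542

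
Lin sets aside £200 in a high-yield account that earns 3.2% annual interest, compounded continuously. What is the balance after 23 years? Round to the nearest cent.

A = P·e^(rt) = 200·e^(0.032·23) = 200·e^0.736.
e^0.736 ≈ 2.08756852, so A ≈ 417.5137.

£417.51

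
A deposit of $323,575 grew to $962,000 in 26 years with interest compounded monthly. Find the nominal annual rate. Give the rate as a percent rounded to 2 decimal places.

4.20%

(1 + r/12)^312 = 962,000/323,575 = 2.97304.
1 + r/12 = 2.97304^(1/312) ≈ 1.003498, so r/12 ≈ 0.00349836.
r ≈ 12·0.00349836 = 4.19803%.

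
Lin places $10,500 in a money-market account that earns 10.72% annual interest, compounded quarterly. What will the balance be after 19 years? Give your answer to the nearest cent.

$78,363.65

Growth factor = (1 + 0.0268)^76 ≈ 7.4632048098.
A ≈ 10,500 × 7.4632048098 ≈ 78,363.6505.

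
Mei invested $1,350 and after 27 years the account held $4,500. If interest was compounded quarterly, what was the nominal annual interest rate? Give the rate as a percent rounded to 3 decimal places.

The 108-period growth factor is 4,500/1,350 = 3.33333.
r/4 = 3.33333^(1/108) − 1 ≈ 0.0112103, so r ≈ 4·0.0112103 = 4.48411%.

4.484%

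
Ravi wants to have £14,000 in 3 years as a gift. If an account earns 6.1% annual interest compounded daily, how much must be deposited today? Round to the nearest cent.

Periodic rate = 6.1%/365 = 0.000167123; 1095 periods.
P = 14,000/(1 + 0.061/365)^1095 ≈ 14,000/1.2007960477 ≈ 11,658.9324.

£11,658.93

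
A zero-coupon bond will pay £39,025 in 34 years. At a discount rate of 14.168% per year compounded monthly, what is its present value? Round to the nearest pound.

Growth factor = (1 + 0.14168/12)^408 ≈ 120.16968706.
P = 39,025/120.16968706 ≈ 324.7491.

£325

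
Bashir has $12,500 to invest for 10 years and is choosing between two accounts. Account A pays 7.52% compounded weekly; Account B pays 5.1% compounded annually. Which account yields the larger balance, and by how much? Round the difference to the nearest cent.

A: (1 + 0.0752/52)^520 ≈ 2.1200862458, so 12,500 × 2.1200862458 ≈ 26,501.0781.
B: (1 + 0.051)^10 ≈ 1.6444745636, so 12,500 × 1.6444745636 ≈ 20,555.9320.
Difference ≈ 5,945.1460 in favor of A.

Account A, by $5,945.15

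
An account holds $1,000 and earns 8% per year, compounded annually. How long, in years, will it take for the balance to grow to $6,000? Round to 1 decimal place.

23.3 years

We need (1 + 0.08)^t = 6, so t = ln 6 / ln 1.08 ≈ 23.2814.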